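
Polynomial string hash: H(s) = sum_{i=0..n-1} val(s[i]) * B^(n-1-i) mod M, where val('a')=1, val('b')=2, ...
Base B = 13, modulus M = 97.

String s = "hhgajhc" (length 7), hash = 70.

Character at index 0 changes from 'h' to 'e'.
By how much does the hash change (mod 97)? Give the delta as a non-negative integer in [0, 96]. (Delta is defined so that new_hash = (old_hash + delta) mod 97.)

Delta formula: (val(new) - val(old)) * B^(n-1-k) mod M
  val('e') - val('h') = 5 - 8 = -3
  B^(n-1-k) = 13^6 mod 97 = 89
  Delta = -3 * 89 mod 97 = 24

Answer: 24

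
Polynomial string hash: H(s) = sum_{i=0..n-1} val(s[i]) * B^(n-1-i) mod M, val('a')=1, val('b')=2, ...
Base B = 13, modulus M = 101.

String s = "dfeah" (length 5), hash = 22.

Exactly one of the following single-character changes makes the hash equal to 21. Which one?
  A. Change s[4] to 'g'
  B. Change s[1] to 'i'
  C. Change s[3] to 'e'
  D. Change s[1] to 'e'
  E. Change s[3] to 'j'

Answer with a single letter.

Option A: s[4]='h'->'g', delta=(7-8)*13^0 mod 101 = 100, hash=22+100 mod 101 = 21 <-- target
Option B: s[1]='f'->'i', delta=(9-6)*13^3 mod 101 = 26, hash=22+26 mod 101 = 48
Option C: s[3]='a'->'e', delta=(5-1)*13^1 mod 101 = 52, hash=22+52 mod 101 = 74
Option D: s[1]='f'->'e', delta=(5-6)*13^3 mod 101 = 25, hash=22+25 mod 101 = 47
Option E: s[3]='a'->'j', delta=(10-1)*13^1 mod 101 = 16, hash=22+16 mod 101 = 38

Answer: A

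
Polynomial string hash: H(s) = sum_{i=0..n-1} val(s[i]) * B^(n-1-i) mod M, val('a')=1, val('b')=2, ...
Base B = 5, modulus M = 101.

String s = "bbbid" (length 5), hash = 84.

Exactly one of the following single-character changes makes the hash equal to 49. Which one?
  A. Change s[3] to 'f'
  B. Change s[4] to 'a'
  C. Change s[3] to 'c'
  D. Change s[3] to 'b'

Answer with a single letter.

Answer: D

Derivation:
Option A: s[3]='i'->'f', delta=(6-9)*5^1 mod 101 = 86, hash=84+86 mod 101 = 69
Option B: s[4]='d'->'a', delta=(1-4)*5^0 mod 101 = 98, hash=84+98 mod 101 = 81
Option C: s[3]='i'->'c', delta=(3-9)*5^1 mod 101 = 71, hash=84+71 mod 101 = 54
Option D: s[3]='i'->'b', delta=(2-9)*5^1 mod 101 = 66, hash=84+66 mod 101 = 49 <-- target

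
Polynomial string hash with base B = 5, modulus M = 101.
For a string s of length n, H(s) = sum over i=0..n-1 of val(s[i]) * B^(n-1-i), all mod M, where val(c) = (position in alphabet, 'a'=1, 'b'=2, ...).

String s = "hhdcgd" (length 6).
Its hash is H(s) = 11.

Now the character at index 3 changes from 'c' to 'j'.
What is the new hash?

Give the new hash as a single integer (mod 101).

Answer: 85

Derivation:
val('c') = 3, val('j') = 10
Position k = 3, exponent = n-1-k = 2
B^2 mod M = 5^2 mod 101 = 25
Delta = (10 - 3) * 25 mod 101 = 74
New hash = (11 + 74) mod 101 = 85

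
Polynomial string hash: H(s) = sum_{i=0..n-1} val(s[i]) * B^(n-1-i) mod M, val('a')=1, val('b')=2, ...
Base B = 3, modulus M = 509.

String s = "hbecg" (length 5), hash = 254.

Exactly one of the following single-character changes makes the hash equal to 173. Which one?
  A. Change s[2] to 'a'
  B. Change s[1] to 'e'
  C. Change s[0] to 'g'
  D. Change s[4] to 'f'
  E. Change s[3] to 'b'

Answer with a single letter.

Answer: C

Derivation:
Option A: s[2]='e'->'a', delta=(1-5)*3^2 mod 509 = 473, hash=254+473 mod 509 = 218
Option B: s[1]='b'->'e', delta=(5-2)*3^3 mod 509 = 81, hash=254+81 mod 509 = 335
Option C: s[0]='h'->'g', delta=(7-8)*3^4 mod 509 = 428, hash=254+428 mod 509 = 173 <-- target
Option D: s[4]='g'->'f', delta=(6-7)*3^0 mod 509 = 508, hash=254+508 mod 509 = 253
Option E: s[3]='c'->'b', delta=(2-3)*3^1 mod 509 = 506, hash=254+506 mod 509 = 251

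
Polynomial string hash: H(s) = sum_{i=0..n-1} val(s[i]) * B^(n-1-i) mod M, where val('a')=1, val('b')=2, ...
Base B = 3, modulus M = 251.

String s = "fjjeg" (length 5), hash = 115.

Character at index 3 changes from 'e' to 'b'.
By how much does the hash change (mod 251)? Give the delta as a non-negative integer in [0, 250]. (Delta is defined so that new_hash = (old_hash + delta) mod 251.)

Delta formula: (val(new) - val(old)) * B^(n-1-k) mod M
  val('b') - val('e') = 2 - 5 = -3
  B^(n-1-k) = 3^1 mod 251 = 3
  Delta = -3 * 3 mod 251 = 242

Answer: 242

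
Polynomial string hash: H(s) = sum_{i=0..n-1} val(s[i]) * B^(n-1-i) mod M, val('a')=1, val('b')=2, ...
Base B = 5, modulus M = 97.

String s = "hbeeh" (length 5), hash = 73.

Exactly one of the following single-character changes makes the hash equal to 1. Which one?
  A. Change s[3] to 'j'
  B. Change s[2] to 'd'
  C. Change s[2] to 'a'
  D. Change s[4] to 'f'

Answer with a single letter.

Option A: s[3]='e'->'j', delta=(10-5)*5^1 mod 97 = 25, hash=73+25 mod 97 = 1 <-- target
Option B: s[2]='e'->'d', delta=(4-5)*5^2 mod 97 = 72, hash=73+72 mod 97 = 48
Option C: s[2]='e'->'a', delta=(1-5)*5^2 mod 97 = 94, hash=73+94 mod 97 = 70
Option D: s[4]='h'->'f', delta=(6-8)*5^0 mod 97 = 95, hash=73+95 mod 97 = 71

Answer: A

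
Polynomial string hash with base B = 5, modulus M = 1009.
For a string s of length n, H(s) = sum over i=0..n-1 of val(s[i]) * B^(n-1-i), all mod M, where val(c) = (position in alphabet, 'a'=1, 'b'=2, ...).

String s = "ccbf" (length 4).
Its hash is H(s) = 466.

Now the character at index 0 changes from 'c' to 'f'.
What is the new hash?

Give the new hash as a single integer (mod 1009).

Answer: 841

Derivation:
val('c') = 3, val('f') = 6
Position k = 0, exponent = n-1-k = 3
B^3 mod M = 5^3 mod 1009 = 125
Delta = (6 - 3) * 125 mod 1009 = 375
New hash = (466 + 375) mod 1009 = 841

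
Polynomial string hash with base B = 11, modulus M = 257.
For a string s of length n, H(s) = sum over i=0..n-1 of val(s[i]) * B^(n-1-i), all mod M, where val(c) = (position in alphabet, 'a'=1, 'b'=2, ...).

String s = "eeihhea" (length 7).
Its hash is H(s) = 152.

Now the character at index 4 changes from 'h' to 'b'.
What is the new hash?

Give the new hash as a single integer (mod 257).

val('h') = 8, val('b') = 2
Position k = 4, exponent = n-1-k = 2
B^2 mod M = 11^2 mod 257 = 121
Delta = (2 - 8) * 121 mod 257 = 45
New hash = (152 + 45) mod 257 = 197

Answer: 197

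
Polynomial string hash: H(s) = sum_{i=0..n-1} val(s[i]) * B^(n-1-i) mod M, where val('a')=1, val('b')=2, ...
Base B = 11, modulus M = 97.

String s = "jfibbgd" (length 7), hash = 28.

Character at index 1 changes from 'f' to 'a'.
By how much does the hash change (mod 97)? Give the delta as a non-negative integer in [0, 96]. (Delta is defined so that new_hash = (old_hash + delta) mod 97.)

Answer: 39

Derivation:
Delta formula: (val(new) - val(old)) * B^(n-1-k) mod M
  val('a') - val('f') = 1 - 6 = -5
  B^(n-1-k) = 11^5 mod 97 = 31
  Delta = -5 * 31 mod 97 = 39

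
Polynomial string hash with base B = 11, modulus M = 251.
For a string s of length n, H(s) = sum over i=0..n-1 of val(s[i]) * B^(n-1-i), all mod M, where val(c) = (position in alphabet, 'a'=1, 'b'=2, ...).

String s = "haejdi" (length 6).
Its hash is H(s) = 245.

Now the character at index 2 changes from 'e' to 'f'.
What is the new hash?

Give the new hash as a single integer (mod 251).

Answer: 70

Derivation:
val('e') = 5, val('f') = 6
Position k = 2, exponent = n-1-k = 3
B^3 mod M = 11^3 mod 251 = 76
Delta = (6 - 5) * 76 mod 251 = 76
New hash = (245 + 76) mod 251 = 70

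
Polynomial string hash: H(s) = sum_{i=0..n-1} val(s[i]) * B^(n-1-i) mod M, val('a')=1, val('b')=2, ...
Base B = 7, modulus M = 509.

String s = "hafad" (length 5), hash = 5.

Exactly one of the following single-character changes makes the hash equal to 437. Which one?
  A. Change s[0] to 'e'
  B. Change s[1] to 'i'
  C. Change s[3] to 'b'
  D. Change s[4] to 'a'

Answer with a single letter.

Answer: A

Derivation:
Option A: s[0]='h'->'e', delta=(5-8)*7^4 mod 509 = 432, hash=5+432 mod 509 = 437 <-- target
Option B: s[1]='a'->'i', delta=(9-1)*7^3 mod 509 = 199, hash=5+199 mod 509 = 204
Option C: s[3]='a'->'b', delta=(2-1)*7^1 mod 509 = 7, hash=5+7 mod 509 = 12
Option D: s[4]='d'->'a', delta=(1-4)*7^0 mod 509 = 506, hash=5+506 mod 509 = 2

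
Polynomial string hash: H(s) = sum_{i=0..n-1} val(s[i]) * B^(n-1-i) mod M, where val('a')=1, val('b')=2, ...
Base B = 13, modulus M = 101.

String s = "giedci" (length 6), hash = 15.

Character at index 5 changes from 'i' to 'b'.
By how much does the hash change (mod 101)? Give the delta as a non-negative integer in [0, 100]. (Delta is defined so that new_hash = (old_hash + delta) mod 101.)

Delta formula: (val(new) - val(old)) * B^(n-1-k) mod M
  val('b') - val('i') = 2 - 9 = -7
  B^(n-1-k) = 13^0 mod 101 = 1
  Delta = -7 * 1 mod 101 = 94

Answer: 94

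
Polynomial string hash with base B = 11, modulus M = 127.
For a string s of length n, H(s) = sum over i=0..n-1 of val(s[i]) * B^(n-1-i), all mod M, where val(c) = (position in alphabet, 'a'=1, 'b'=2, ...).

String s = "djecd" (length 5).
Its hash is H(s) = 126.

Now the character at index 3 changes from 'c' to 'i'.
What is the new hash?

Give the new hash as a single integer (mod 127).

Answer: 65

Derivation:
val('c') = 3, val('i') = 9
Position k = 3, exponent = n-1-k = 1
B^1 mod M = 11^1 mod 127 = 11
Delta = (9 - 3) * 11 mod 127 = 66
New hash = (126 + 66) mod 127 = 65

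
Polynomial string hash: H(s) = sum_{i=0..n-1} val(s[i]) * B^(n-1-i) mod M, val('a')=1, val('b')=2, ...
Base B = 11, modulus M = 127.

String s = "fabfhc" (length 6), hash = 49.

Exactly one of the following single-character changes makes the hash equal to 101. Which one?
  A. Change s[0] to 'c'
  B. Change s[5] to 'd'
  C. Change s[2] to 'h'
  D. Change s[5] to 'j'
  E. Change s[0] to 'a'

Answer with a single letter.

Answer: E

Derivation:
Option A: s[0]='f'->'c', delta=(3-6)*11^5 mod 127 = 82, hash=49+82 mod 127 = 4
Option B: s[5]='c'->'d', delta=(4-3)*11^0 mod 127 = 1, hash=49+1 mod 127 = 50
Option C: s[2]='b'->'h', delta=(8-2)*11^3 mod 127 = 112, hash=49+112 mod 127 = 34
Option D: s[5]='c'->'j', delta=(10-3)*11^0 mod 127 = 7, hash=49+7 mod 127 = 56
Option E: s[0]='f'->'a', delta=(1-6)*11^5 mod 127 = 52, hash=49+52 mod 127 = 101 <-- target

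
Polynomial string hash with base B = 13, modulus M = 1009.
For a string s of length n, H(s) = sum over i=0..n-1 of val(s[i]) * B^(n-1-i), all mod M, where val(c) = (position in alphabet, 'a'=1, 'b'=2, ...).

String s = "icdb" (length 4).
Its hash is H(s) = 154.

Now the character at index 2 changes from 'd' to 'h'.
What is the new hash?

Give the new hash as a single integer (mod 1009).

Answer: 206

Derivation:
val('d') = 4, val('h') = 8
Position k = 2, exponent = n-1-k = 1
B^1 mod M = 13^1 mod 1009 = 13
Delta = (8 - 4) * 13 mod 1009 = 52
New hash = (154 + 52) mod 1009 = 206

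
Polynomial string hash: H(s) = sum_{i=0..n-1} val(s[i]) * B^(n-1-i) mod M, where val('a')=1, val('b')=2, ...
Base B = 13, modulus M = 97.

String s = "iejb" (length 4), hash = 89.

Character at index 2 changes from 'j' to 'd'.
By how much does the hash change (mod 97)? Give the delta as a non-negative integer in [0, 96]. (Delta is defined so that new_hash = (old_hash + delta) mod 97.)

Delta formula: (val(new) - val(old)) * B^(n-1-k) mod M
  val('d') - val('j') = 4 - 10 = -6
  B^(n-1-k) = 13^1 mod 97 = 13
  Delta = -6 * 13 mod 97 = 19

Answer: 19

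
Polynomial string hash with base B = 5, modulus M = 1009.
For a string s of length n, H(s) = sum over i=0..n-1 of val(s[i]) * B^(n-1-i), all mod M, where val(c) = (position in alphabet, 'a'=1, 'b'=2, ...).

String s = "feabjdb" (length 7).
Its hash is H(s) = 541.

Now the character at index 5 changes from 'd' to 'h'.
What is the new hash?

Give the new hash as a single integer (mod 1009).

val('d') = 4, val('h') = 8
Position k = 5, exponent = n-1-k = 1
B^1 mod M = 5^1 mod 1009 = 5
Delta = (8 - 4) * 5 mod 1009 = 20
New hash = (541 + 20) mod 1009 = 561

Answer: 561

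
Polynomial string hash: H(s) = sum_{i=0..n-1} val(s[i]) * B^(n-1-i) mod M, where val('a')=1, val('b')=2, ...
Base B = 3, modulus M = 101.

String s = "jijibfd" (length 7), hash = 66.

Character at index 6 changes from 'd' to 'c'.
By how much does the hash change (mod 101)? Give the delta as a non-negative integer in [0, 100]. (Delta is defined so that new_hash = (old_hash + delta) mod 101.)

Answer: 100

Derivation:
Delta formula: (val(new) - val(old)) * B^(n-1-k) mod M
  val('c') - val('d') = 3 - 4 = -1
  B^(n-1-k) = 3^0 mod 101 = 1
  Delta = -1 * 1 mod 101 = 100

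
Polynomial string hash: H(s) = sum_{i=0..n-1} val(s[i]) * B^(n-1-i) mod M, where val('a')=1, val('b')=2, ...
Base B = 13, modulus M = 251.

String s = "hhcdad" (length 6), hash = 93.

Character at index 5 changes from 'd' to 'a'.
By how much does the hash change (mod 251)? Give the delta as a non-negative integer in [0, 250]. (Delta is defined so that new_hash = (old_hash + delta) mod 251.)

Delta formula: (val(new) - val(old)) * B^(n-1-k) mod M
  val('a') - val('d') = 1 - 4 = -3
  B^(n-1-k) = 13^0 mod 251 = 1
  Delta = -3 * 1 mod 251 = 248

Answer: 248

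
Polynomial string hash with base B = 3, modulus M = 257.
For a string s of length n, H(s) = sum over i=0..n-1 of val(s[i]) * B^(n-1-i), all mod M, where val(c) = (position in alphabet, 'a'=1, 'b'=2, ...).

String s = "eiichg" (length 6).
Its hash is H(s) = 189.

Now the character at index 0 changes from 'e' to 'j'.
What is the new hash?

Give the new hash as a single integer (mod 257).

val('e') = 5, val('j') = 10
Position k = 0, exponent = n-1-k = 5
B^5 mod M = 3^5 mod 257 = 243
Delta = (10 - 5) * 243 mod 257 = 187
New hash = (189 + 187) mod 257 = 119

Answer: 119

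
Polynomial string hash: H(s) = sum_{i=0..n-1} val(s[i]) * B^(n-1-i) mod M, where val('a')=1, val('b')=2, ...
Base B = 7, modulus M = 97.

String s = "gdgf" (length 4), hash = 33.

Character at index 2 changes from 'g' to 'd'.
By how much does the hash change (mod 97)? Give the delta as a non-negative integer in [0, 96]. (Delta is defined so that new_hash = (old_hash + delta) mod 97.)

Answer: 76

Derivation:
Delta formula: (val(new) - val(old)) * B^(n-1-k) mod M
  val('d') - val('g') = 4 - 7 = -3
  B^(n-1-k) = 7^1 mod 97 = 7
  Delta = -3 * 7 mod 97 = 76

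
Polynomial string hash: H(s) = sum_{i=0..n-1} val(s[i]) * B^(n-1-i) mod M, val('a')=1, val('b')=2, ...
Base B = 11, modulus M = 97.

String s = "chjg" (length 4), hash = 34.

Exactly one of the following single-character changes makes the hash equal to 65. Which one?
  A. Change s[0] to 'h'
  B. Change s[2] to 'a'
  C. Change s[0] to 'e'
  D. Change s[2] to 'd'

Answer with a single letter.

Option A: s[0]='c'->'h', delta=(8-3)*11^3 mod 97 = 59, hash=34+59 mod 97 = 93
Option B: s[2]='j'->'a', delta=(1-10)*11^1 mod 97 = 95, hash=34+95 mod 97 = 32
Option C: s[0]='c'->'e', delta=(5-3)*11^3 mod 97 = 43, hash=34+43 mod 97 = 77
Option D: s[2]='j'->'d', delta=(4-10)*11^1 mod 97 = 31, hash=34+31 mod 97 = 65 <-- target

Answer: D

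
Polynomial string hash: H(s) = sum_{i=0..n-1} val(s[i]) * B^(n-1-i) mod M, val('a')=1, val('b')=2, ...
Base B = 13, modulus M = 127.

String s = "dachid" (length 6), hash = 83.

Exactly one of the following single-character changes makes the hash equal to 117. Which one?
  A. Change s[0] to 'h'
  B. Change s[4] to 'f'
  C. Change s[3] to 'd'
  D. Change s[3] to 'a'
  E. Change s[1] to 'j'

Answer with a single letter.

Answer: A

Derivation:
Option A: s[0]='d'->'h', delta=(8-4)*13^5 mod 127 = 34, hash=83+34 mod 127 = 117 <-- target
Option B: s[4]='i'->'f', delta=(6-9)*13^1 mod 127 = 88, hash=83+88 mod 127 = 44
Option C: s[3]='h'->'d', delta=(4-8)*13^2 mod 127 = 86, hash=83+86 mod 127 = 42
Option D: s[3]='h'->'a', delta=(1-8)*13^2 mod 127 = 87, hash=83+87 mod 127 = 43
Option E: s[1]='a'->'j', delta=(10-1)*13^4 mod 127 = 1, hash=83+1 mod 127 = 84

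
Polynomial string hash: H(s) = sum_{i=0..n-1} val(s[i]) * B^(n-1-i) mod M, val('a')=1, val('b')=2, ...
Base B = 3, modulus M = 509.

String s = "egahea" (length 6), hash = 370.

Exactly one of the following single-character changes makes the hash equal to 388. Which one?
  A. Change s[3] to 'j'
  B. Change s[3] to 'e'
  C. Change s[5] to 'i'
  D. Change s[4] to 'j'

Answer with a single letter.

Option A: s[3]='h'->'j', delta=(10-8)*3^2 mod 509 = 18, hash=370+18 mod 509 = 388 <-- target
Option B: s[3]='h'->'e', delta=(5-8)*3^2 mod 509 = 482, hash=370+482 mod 509 = 343
Option C: s[5]='a'->'i', delta=(9-1)*3^0 mod 509 = 8, hash=370+8 mod 509 = 378
Option D: s[4]='e'->'j', delta=(10-5)*3^1 mod 509 = 15, hash=370+15 mod 509 = 385

Answer: A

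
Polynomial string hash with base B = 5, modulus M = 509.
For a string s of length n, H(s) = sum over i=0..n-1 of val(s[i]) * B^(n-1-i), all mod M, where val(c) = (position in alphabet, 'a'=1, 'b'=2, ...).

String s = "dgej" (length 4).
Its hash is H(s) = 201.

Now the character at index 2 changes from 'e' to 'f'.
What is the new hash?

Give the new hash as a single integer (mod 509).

Answer: 206

Derivation:
val('e') = 5, val('f') = 6
Position k = 2, exponent = n-1-k = 1
B^1 mod M = 5^1 mod 509 = 5
Delta = (6 - 5) * 5 mod 509 = 5
New hash = (201 + 5) mod 509 = 206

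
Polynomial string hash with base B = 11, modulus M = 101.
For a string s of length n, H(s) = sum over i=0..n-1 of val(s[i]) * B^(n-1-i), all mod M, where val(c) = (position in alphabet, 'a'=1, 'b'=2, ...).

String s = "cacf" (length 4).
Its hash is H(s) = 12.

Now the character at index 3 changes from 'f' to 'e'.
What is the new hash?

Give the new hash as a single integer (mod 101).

val('f') = 6, val('e') = 5
Position k = 3, exponent = n-1-k = 0
B^0 mod M = 11^0 mod 101 = 1
Delta = (5 - 6) * 1 mod 101 = 100
New hash = (12 + 100) mod 101 = 11

Answer: 11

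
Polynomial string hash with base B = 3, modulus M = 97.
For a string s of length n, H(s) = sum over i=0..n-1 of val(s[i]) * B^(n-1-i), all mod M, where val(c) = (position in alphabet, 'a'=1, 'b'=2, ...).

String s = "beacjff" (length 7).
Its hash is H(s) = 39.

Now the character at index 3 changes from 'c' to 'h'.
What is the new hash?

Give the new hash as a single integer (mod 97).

val('c') = 3, val('h') = 8
Position k = 3, exponent = n-1-k = 3
B^3 mod M = 3^3 mod 97 = 27
Delta = (8 - 3) * 27 mod 97 = 38
New hash = (39 + 38) mod 97 = 77

Answer: 77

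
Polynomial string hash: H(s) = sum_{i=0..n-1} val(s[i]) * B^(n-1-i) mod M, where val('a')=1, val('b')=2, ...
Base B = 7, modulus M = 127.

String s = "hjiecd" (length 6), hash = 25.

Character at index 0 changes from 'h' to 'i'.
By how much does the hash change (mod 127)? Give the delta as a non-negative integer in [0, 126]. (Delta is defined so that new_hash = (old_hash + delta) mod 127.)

Delta formula: (val(new) - val(old)) * B^(n-1-k) mod M
  val('i') - val('h') = 9 - 8 = 1
  B^(n-1-k) = 7^5 mod 127 = 43
  Delta = 1 * 43 mod 127 = 43

Answer: 43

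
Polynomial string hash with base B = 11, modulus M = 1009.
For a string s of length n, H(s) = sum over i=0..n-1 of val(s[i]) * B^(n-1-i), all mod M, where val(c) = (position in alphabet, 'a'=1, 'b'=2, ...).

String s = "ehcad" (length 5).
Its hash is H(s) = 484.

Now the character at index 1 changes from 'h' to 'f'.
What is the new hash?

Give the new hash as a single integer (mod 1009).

Answer: 849

Derivation:
val('h') = 8, val('f') = 6
Position k = 1, exponent = n-1-k = 3
B^3 mod M = 11^3 mod 1009 = 322
Delta = (6 - 8) * 322 mod 1009 = 365
New hash = (484 + 365) mod 1009 = 849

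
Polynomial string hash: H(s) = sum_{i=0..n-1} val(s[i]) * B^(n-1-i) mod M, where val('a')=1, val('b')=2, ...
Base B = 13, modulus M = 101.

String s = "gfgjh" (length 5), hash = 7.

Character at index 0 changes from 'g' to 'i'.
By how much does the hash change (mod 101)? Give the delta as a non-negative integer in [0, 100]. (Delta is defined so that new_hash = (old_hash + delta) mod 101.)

Delta formula: (val(new) - val(old)) * B^(n-1-k) mod M
  val('i') - val('g') = 9 - 7 = 2
  B^(n-1-k) = 13^4 mod 101 = 79
  Delta = 2 * 79 mod 101 = 57

Answer: 57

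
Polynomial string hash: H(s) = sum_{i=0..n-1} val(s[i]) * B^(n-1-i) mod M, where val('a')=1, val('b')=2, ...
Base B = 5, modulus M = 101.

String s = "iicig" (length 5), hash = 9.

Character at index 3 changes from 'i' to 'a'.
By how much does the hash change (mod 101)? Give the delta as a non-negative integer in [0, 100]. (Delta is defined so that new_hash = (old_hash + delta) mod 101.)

Delta formula: (val(new) - val(old)) * B^(n-1-k) mod M
  val('a') - val('i') = 1 - 9 = -8
  B^(n-1-k) = 5^1 mod 101 = 5
  Delta = -8 * 5 mod 101 = 61

Answer: 61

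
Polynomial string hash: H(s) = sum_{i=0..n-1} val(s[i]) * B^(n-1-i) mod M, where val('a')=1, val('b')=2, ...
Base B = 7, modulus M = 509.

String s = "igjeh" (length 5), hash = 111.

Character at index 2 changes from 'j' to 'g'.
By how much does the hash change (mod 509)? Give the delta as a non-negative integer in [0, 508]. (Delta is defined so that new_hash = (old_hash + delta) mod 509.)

Answer: 362

Derivation:
Delta formula: (val(new) - val(old)) * B^(n-1-k) mod M
  val('g') - val('j') = 7 - 10 = -3
  B^(n-1-k) = 7^2 mod 509 = 49
  Delta = -3 * 49 mod 509 = 362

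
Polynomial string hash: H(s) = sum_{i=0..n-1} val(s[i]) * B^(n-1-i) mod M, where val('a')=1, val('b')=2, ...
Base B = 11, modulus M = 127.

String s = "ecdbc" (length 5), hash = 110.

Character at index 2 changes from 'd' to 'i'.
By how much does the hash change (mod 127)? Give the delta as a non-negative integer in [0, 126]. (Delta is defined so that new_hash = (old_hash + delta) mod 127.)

Delta formula: (val(new) - val(old)) * B^(n-1-k) mod M
  val('i') - val('d') = 9 - 4 = 5
  B^(n-1-k) = 11^2 mod 127 = 121
  Delta = 5 * 121 mod 127 = 97

Answer: 97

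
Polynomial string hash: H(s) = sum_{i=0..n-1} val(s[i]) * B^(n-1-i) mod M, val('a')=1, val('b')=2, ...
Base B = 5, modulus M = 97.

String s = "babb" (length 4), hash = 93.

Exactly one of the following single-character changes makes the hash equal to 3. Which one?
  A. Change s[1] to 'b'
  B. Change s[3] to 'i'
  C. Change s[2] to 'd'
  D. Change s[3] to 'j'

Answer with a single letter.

Option A: s[1]='a'->'b', delta=(2-1)*5^2 mod 97 = 25, hash=93+25 mod 97 = 21
Option B: s[3]='b'->'i', delta=(9-2)*5^0 mod 97 = 7, hash=93+7 mod 97 = 3 <-- target
Option C: s[2]='b'->'d', delta=(4-2)*5^1 mod 97 = 10, hash=93+10 mod 97 = 6
Option D: s[3]='b'->'j', delta=(10-2)*5^0 mod 97 = 8, hash=93+8 mod 97 = 4

Answer: B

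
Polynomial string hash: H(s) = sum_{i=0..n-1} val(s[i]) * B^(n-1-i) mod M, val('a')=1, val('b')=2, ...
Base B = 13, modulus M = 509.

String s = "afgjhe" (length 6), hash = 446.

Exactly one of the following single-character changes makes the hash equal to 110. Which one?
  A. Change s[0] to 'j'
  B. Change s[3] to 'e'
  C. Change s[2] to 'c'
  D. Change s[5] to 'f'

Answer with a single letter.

Answer: B

Derivation:
Option A: s[0]='a'->'j', delta=(10-1)*13^5 mod 509 = 52, hash=446+52 mod 509 = 498
Option B: s[3]='j'->'e', delta=(5-10)*13^2 mod 509 = 173, hash=446+173 mod 509 = 110 <-- target
Option C: s[2]='g'->'c', delta=(3-7)*13^3 mod 509 = 374, hash=446+374 mod 509 = 311
Option D: s[5]='e'->'f', delta=(6-5)*13^0 mod 509 = 1, hash=446+1 mod 509 = 447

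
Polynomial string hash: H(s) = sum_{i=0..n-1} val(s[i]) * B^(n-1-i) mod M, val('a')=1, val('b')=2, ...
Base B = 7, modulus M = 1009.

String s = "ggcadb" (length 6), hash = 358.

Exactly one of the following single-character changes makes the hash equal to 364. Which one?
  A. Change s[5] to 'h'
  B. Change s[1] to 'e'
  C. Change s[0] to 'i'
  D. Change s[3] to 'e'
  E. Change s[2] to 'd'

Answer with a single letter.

Option A: s[5]='b'->'h', delta=(8-2)*7^0 mod 1009 = 6, hash=358+6 mod 1009 = 364 <-- target
Option B: s[1]='g'->'e', delta=(5-7)*7^4 mod 1009 = 243, hash=358+243 mod 1009 = 601
Option C: s[0]='g'->'i', delta=(9-7)*7^5 mod 1009 = 317, hash=358+317 mod 1009 = 675
Option D: s[3]='a'->'e', delta=(5-1)*7^2 mod 1009 = 196, hash=358+196 mod 1009 = 554
Option E: s[2]='c'->'d', delta=(4-3)*7^3 mod 1009 = 343, hash=358+343 mod 1009 = 701

Answer: A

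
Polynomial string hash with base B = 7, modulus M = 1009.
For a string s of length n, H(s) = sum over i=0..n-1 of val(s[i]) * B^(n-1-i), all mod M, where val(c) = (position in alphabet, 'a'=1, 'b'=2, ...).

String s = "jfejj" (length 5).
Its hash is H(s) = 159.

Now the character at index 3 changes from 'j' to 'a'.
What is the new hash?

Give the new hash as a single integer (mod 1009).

val('j') = 10, val('a') = 1
Position k = 3, exponent = n-1-k = 1
B^1 mod M = 7^1 mod 1009 = 7
Delta = (1 - 10) * 7 mod 1009 = 946
New hash = (159 + 946) mod 1009 = 96

Answer: 96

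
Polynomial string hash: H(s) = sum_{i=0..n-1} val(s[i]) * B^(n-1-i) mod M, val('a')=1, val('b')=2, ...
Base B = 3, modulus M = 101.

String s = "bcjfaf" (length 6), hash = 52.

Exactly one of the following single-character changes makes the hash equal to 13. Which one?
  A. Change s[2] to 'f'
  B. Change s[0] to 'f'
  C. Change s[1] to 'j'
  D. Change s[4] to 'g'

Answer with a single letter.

Answer: C

Derivation:
Option A: s[2]='j'->'f', delta=(6-10)*3^3 mod 101 = 94, hash=52+94 mod 101 = 45
Option B: s[0]='b'->'f', delta=(6-2)*3^5 mod 101 = 63, hash=52+63 mod 101 = 14
Option C: s[1]='c'->'j', delta=(10-3)*3^4 mod 101 = 62, hash=52+62 mod 101 = 13 <-- target
Option D: s[4]='a'->'g', delta=(7-1)*3^1 mod 101 = 18, hash=52+18 mod 101 = 70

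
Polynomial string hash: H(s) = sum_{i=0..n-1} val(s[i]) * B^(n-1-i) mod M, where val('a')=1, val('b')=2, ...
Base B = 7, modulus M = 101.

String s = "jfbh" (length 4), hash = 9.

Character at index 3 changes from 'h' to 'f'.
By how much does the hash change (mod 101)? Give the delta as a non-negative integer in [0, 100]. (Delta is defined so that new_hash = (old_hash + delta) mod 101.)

Answer: 99

Derivation:
Delta formula: (val(new) - val(old)) * B^(n-1-k) mod M
  val('f') - val('h') = 6 - 8 = -2
  B^(n-1-k) = 7^0 mod 101 = 1
  Delta = -2 * 1 mod 101 = 99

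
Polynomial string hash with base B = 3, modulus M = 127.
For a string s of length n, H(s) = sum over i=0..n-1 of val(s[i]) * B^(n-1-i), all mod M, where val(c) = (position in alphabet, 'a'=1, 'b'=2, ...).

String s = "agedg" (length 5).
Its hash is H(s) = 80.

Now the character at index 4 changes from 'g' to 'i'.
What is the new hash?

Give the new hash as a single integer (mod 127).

val('g') = 7, val('i') = 9
Position k = 4, exponent = n-1-k = 0
B^0 mod M = 3^0 mod 127 = 1
Delta = (9 - 7) * 1 mod 127 = 2
New hash = (80 + 2) mod 127 = 82

Answer: 82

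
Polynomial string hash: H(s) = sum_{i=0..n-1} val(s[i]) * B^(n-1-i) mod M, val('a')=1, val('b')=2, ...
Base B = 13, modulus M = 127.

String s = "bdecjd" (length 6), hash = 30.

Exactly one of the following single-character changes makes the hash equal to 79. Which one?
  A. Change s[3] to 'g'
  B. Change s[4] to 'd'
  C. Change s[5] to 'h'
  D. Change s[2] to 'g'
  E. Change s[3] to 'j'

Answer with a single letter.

Option A: s[3]='c'->'g', delta=(7-3)*13^2 mod 127 = 41, hash=30+41 mod 127 = 71
Option B: s[4]='j'->'d', delta=(4-10)*13^1 mod 127 = 49, hash=30+49 mod 127 = 79 <-- target
Option C: s[5]='d'->'h', delta=(8-4)*13^0 mod 127 = 4, hash=30+4 mod 127 = 34
Option D: s[2]='e'->'g', delta=(7-5)*13^3 mod 127 = 76, hash=30+76 mod 127 = 106
Option E: s[3]='c'->'j', delta=(10-3)*13^2 mod 127 = 40, hash=30+40 mod 127 = 70

Answer: B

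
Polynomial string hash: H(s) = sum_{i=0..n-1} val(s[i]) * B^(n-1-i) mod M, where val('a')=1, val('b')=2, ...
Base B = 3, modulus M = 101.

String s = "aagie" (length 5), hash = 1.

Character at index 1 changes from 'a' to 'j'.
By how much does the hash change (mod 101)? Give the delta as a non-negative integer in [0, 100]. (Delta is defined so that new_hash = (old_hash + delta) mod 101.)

Delta formula: (val(new) - val(old)) * B^(n-1-k) mod M
  val('j') - val('a') = 10 - 1 = 9
  B^(n-1-k) = 3^3 mod 101 = 27
  Delta = 9 * 27 mod 101 = 41

Answer: 41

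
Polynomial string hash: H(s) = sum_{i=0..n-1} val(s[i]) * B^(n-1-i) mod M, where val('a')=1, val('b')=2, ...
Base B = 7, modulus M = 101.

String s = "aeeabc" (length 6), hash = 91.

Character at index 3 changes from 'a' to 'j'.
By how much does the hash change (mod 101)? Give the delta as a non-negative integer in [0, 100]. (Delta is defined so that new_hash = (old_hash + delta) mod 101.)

Delta formula: (val(new) - val(old)) * B^(n-1-k) mod M
  val('j') - val('a') = 10 - 1 = 9
  B^(n-1-k) = 7^2 mod 101 = 49
  Delta = 9 * 49 mod 101 = 37

Answer: 37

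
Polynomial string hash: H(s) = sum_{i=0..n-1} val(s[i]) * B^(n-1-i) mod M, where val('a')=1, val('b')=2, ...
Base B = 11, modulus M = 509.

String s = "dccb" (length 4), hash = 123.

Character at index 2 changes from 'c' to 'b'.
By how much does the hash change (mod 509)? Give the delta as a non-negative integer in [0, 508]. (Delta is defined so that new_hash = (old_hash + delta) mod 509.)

Delta formula: (val(new) - val(old)) * B^(n-1-k) mod M
  val('b') - val('c') = 2 - 3 = -1
  B^(n-1-k) = 11^1 mod 509 = 11
  Delta = -1 * 11 mod 509 = 498

Answer: 498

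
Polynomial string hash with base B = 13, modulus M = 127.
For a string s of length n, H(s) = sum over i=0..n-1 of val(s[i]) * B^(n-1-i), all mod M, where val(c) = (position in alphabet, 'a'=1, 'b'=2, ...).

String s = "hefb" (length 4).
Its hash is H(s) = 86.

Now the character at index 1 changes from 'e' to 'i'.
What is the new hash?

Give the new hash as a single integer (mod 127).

Answer: 0

Derivation:
val('e') = 5, val('i') = 9
Position k = 1, exponent = n-1-k = 2
B^2 mod M = 13^2 mod 127 = 42
Delta = (9 - 5) * 42 mod 127 = 41
New hash = (86 + 41) mod 127 = 0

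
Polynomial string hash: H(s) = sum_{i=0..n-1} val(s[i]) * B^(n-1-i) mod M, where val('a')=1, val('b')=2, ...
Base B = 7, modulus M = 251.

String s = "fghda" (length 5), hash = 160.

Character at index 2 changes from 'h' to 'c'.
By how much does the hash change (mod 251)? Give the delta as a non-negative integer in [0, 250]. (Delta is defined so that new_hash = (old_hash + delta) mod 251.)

Answer: 6

Derivation:
Delta formula: (val(new) - val(old)) * B^(n-1-k) mod M
  val('c') - val('h') = 3 - 8 = -5
  B^(n-1-k) = 7^2 mod 251 = 49
  Delta = -5 * 49 mod 251 = 6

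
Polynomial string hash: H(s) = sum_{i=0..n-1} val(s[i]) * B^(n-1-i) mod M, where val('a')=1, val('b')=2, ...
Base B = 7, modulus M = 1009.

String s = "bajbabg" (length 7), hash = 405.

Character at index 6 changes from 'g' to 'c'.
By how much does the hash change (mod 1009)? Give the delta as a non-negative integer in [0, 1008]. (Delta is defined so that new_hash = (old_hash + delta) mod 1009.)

Answer: 1005

Derivation:
Delta formula: (val(new) - val(old)) * B^(n-1-k) mod M
  val('c') - val('g') = 3 - 7 = -4
  B^(n-1-k) = 7^0 mod 1009 = 1
  Delta = -4 * 1 mod 1009 = 1005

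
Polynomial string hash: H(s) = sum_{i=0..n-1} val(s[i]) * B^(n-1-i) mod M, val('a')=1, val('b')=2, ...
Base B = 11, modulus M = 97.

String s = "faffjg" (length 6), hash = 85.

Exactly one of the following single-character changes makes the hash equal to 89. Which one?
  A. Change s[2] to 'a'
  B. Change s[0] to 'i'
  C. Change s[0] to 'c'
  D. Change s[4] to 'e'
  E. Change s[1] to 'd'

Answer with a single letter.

Option A: s[2]='f'->'a', delta=(1-6)*11^3 mod 97 = 38, hash=85+38 mod 97 = 26
Option B: s[0]='f'->'i', delta=(9-6)*11^5 mod 97 = 93, hash=85+93 mod 97 = 81
Option C: s[0]='f'->'c', delta=(3-6)*11^5 mod 97 = 4, hash=85+4 mod 97 = 89 <-- target
Option D: s[4]='j'->'e', delta=(5-10)*11^1 mod 97 = 42, hash=85+42 mod 97 = 30
Option E: s[1]='a'->'d', delta=(4-1)*11^4 mod 97 = 79, hash=85+79 mod 97 = 67

Answer: C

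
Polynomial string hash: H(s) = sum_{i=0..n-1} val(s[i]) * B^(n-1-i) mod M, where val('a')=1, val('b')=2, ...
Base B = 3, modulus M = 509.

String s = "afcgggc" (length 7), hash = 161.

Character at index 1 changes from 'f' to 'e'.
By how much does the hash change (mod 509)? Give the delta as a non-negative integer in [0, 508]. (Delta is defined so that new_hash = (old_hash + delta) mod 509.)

Answer: 266

Derivation:
Delta formula: (val(new) - val(old)) * B^(n-1-k) mod M
  val('e') - val('f') = 5 - 6 = -1
  B^(n-1-k) = 3^5 mod 509 = 243
  Delta = -1 * 243 mod 509 = 266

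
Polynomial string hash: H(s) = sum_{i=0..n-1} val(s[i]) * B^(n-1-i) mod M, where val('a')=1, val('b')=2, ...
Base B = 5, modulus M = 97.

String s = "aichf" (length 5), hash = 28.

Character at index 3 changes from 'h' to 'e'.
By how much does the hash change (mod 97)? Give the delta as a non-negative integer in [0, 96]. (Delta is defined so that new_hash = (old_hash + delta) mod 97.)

Delta formula: (val(new) - val(old)) * B^(n-1-k) mod M
  val('e') - val('h') = 5 - 8 = -3
  B^(n-1-k) = 5^1 mod 97 = 5
  Delta = -3 * 5 mod 97 = 82

Answer: 82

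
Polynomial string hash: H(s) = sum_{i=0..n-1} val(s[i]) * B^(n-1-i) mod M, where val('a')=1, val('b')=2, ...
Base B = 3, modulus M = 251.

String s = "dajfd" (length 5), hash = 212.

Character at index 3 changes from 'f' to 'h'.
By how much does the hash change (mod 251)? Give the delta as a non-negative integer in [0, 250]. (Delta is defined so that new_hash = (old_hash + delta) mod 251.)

Delta formula: (val(new) - val(old)) * B^(n-1-k) mod M
  val('h') - val('f') = 8 - 6 = 2
  B^(n-1-k) = 3^1 mod 251 = 3
  Delta = 2 * 3 mod 251 = 6

Answer: 6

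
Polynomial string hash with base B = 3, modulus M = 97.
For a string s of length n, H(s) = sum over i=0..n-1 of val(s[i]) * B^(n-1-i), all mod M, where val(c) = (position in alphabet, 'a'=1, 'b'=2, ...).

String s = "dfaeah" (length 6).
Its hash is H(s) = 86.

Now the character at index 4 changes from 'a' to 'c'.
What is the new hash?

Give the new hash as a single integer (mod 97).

Answer: 92

Derivation:
val('a') = 1, val('c') = 3
Position k = 4, exponent = n-1-k = 1
B^1 mod M = 3^1 mod 97 = 3
Delta = (3 - 1) * 3 mod 97 = 6
New hash = (86 + 6) mod 97 = 92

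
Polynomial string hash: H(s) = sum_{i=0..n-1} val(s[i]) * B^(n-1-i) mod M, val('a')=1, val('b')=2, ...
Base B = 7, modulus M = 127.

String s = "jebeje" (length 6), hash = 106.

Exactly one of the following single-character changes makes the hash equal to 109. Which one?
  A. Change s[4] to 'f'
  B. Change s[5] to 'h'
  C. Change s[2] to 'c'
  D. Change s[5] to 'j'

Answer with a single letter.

Option A: s[4]='j'->'f', delta=(6-10)*7^1 mod 127 = 99, hash=106+99 mod 127 = 78
Option B: s[5]='e'->'h', delta=(8-5)*7^0 mod 127 = 3, hash=106+3 mod 127 = 109 <-- target
Option C: s[2]='b'->'c', delta=(3-2)*7^3 mod 127 = 89, hash=106+89 mod 127 = 68
Option D: s[5]='e'->'j', delta=(10-5)*7^0 mod 127 = 5, hash=106+5 mod 127 = 111

Answer: B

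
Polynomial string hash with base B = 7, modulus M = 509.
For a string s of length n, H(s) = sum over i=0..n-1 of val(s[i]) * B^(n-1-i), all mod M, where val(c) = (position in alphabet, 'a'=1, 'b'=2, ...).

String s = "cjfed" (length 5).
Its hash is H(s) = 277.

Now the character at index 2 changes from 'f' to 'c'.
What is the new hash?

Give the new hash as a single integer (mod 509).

Answer: 130

Derivation:
val('f') = 6, val('c') = 3
Position k = 2, exponent = n-1-k = 2
B^2 mod M = 7^2 mod 509 = 49
Delta = (3 - 6) * 49 mod 509 = 362
New hash = (277 + 362) mod 509 = 130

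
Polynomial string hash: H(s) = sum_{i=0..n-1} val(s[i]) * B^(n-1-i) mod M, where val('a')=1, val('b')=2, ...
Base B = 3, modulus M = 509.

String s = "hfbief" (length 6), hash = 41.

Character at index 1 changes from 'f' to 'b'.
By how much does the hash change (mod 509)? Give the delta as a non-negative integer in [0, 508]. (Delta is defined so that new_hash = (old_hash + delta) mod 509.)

Answer: 185

Derivation:
Delta formula: (val(new) - val(old)) * B^(n-1-k) mod M
  val('b') - val('f') = 2 - 6 = -4
  B^(n-1-k) = 3^4 mod 509 = 81
  Delta = -4 * 81 mod 509 = 185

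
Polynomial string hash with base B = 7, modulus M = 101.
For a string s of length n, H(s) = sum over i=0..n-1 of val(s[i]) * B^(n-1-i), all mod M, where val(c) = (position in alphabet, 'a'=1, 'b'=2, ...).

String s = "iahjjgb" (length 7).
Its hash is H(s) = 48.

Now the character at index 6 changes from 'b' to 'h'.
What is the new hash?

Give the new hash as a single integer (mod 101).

val('b') = 2, val('h') = 8
Position k = 6, exponent = n-1-k = 0
B^0 mod M = 7^0 mod 101 = 1
Delta = (8 - 2) * 1 mod 101 = 6
New hash = (48 + 6) mod 101 = 54

Answer: 54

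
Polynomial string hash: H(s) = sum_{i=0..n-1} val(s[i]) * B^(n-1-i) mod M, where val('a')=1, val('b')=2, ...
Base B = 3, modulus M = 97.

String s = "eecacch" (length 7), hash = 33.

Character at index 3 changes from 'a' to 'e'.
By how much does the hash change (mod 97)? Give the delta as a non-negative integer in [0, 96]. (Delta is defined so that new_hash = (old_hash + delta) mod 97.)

Delta formula: (val(new) - val(old)) * B^(n-1-k) mod M
  val('e') - val('a') = 5 - 1 = 4
  B^(n-1-k) = 3^3 mod 97 = 27
  Delta = 4 * 27 mod 97 = 11

Answer: 11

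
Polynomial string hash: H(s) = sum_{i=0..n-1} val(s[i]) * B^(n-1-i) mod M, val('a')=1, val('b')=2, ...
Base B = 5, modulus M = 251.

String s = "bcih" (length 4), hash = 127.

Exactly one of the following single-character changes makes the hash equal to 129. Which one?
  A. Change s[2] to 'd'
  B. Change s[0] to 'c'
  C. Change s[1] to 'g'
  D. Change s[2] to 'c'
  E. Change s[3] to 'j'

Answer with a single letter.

Option A: s[2]='i'->'d', delta=(4-9)*5^1 mod 251 = 226, hash=127+226 mod 251 = 102
Option B: s[0]='b'->'c', delta=(3-2)*5^3 mod 251 = 125, hash=127+125 mod 251 = 1
Option C: s[1]='c'->'g', delta=(7-3)*5^2 mod 251 = 100, hash=127+100 mod 251 = 227
Option D: s[2]='i'->'c', delta=(3-9)*5^1 mod 251 = 221, hash=127+221 mod 251 = 97
Option E: s[3]='h'->'j', delta=(10-8)*5^0 mod 251 = 2, hash=127+2 mod 251 = 129 <-- target

Answer: E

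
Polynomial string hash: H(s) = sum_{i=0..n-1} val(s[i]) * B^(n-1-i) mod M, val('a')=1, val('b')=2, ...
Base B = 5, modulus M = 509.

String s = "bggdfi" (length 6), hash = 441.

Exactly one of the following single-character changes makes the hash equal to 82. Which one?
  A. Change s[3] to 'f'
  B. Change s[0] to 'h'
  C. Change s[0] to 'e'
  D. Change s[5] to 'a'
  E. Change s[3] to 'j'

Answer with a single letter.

Answer: E

Derivation:
Option A: s[3]='d'->'f', delta=(6-4)*5^2 mod 509 = 50, hash=441+50 mod 509 = 491
Option B: s[0]='b'->'h', delta=(8-2)*5^5 mod 509 = 426, hash=441+426 mod 509 = 358
Option C: s[0]='b'->'e', delta=(5-2)*5^5 mod 509 = 213, hash=441+213 mod 509 = 145
Option D: s[5]='i'->'a', delta=(1-9)*5^0 mod 509 = 501, hash=441+501 mod 509 = 433
Option E: s[3]='d'->'j', delta=(10-4)*5^2 mod 509 = 150, hash=441+150 mod 509 = 82 <-- target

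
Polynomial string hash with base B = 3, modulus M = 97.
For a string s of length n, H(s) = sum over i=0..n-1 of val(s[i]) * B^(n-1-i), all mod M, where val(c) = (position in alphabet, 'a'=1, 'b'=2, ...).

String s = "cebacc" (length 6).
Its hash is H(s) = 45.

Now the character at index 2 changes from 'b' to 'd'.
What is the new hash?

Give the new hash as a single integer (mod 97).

val('b') = 2, val('d') = 4
Position k = 2, exponent = n-1-k = 3
B^3 mod M = 3^3 mod 97 = 27
Delta = (4 - 2) * 27 mod 97 = 54
New hash = (45 + 54) mod 97 = 2

Answer: 2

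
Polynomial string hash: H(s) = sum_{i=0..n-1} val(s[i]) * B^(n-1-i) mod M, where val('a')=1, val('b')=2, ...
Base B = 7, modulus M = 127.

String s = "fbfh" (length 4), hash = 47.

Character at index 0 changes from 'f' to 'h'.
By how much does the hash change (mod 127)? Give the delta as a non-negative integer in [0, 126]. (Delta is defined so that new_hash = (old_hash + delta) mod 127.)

Delta formula: (val(new) - val(old)) * B^(n-1-k) mod M
  val('h') - val('f') = 8 - 6 = 2
  B^(n-1-k) = 7^3 mod 127 = 89
  Delta = 2 * 89 mod 127 = 51

Answer: 51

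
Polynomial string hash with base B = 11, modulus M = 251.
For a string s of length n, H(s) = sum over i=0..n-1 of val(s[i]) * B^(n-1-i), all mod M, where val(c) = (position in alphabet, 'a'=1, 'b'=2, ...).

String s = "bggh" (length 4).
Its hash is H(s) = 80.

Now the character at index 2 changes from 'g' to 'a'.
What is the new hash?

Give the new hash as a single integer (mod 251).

Answer: 14

Derivation:
val('g') = 7, val('a') = 1
Position k = 2, exponent = n-1-k = 1
B^1 mod M = 11^1 mod 251 = 11
Delta = (1 - 7) * 11 mod 251 = 185
New hash = (80 + 185) mod 251 = 14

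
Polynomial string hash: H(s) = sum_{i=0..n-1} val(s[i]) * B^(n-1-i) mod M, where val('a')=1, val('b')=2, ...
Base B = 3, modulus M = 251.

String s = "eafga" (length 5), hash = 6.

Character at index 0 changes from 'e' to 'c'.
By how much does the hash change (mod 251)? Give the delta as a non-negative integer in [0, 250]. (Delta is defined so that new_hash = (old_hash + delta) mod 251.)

Delta formula: (val(new) - val(old)) * B^(n-1-k) mod M
  val('c') - val('e') = 3 - 5 = -2
  B^(n-1-k) = 3^4 mod 251 = 81
  Delta = -2 * 81 mod 251 = 89

Answer: 89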